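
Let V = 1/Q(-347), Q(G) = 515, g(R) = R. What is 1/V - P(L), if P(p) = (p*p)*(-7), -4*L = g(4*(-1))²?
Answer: 627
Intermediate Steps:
L = -4 (L = -(4*(-1))²/4 = -¼*(-4)² = -¼*16 = -4)
V = 1/515 ≈ 0.0019417
P(p) = -7*p² (P(p) = p²*(-7) = -7*p²)
1/V - P(L) = 1/(1/515) - (-7)*(-4)² = 515 - (-7)*16 = 515 - 1*(-112) = 515 + 112 = 627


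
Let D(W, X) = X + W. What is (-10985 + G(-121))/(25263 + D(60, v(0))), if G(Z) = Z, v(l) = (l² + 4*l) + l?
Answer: -3702/8441 ≈ -0.43857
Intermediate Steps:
v(l) = l² + 5*l
D(W, X) = W + X
(-10985 + G(-121))/(25263 + D(60, v(0))) = (-10985 - 121)/(25263 + (60 + 0*(5 + 0))) = -11106/(25263 + (60 + 0*5)) = -11106/(25263 + (60 + 0)) = -11106/(25263 + 60) = -11106/25323 = -11106*1/25323 = -3702/8441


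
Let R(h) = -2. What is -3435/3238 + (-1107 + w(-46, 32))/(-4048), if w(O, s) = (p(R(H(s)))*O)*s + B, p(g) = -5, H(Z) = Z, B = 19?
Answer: -2138351/819214 ≈ -2.6102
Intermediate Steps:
w(O, s) = 19 - 5*O*s (w(O, s) = (-5*O)*s + 19 = -5*O*s + 19 = 19 - 5*O*s)
-3435/3238 + (-1107 + w(-46, 32))/(-4048) = -3435/3238 + (-1107 + (19 - 5*(-46)*32))/(-4048) = -3435*1/3238 + (-1107 + (19 + 7360))*(-1/4048) = -3435/3238 + (-1107 + 7379)*(-1/4048) = -3435/3238 + 6272*(-1/4048) = -3435/3238 - 392/253 = -2138351/819214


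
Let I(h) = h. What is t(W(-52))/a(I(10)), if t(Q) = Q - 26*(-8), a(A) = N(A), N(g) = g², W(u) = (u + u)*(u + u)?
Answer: 2756/25 ≈ 110.24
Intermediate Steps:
W(u) = 4*u² (W(u) = (2*u)*(2*u) = 4*u²)
a(A) = A²
t(Q) = 208 + Q (t(Q) = Q + 208 = 208 + Q)
t(W(-52))/a(I(10)) = (208 + 4*(-52)²)/(10²) = (208 + 4*2704)/100 = (208 + 10816)*(1/100) = 11024*(1/100) = 2756/25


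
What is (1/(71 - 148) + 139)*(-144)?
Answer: -1541088/77 ≈ -20014.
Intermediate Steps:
(1/(71 - 148) + 139)*(-144) = (1/(-77) + 139)*(-144) = (-1/77 + 139)*(-144) = (10702/77)*(-144) = -1541088/77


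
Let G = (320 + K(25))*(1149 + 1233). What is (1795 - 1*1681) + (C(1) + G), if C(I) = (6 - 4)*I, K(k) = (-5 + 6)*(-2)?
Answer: 757592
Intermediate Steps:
K(k) = -2 (K(k) = 1*(-2) = -2)
C(I) = 2*I
G = 757476 (G = (320 - 2)*(1149 + 1233) = 318*2382 = 757476)
(1795 - 1*1681) + (C(1) + G) = (1795 - 1*1681) + (2*1 + 757476) = (1795 - 1681) + (2 + 757476) = 114 + 757478 = 757592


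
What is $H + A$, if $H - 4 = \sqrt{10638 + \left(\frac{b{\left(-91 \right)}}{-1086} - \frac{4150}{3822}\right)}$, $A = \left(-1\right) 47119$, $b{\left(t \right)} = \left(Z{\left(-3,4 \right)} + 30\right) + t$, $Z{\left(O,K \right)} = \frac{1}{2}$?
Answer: $-47115 + \frac{\sqrt{103886799050931}}{98826} \approx -47012.0$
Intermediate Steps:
$Z{\left(O,K \right)} = \frac{1}{2}$
$b{\left(t \right)} = \frac{61}{2} + t$ ($b{\left(t \right)} = \left(\frac{1}{2} + 30\right) + t = \frac{61}{2} + t$)
$A = -47119$
$H = 4 + \frac{\sqrt{103886799050931}}{98826}$ ($H = 4 + \sqrt{10638 - \left(\frac{2075}{1911} - \frac{\frac{61}{2} - 91}{-1086}\right)} = 4 + \sqrt{10638 - \frac{1425223}{1383564}} = 4 + \sqrt{\frac{14716928609}{1383564}} = 4 + \frac{\sqrt{103886799050931}}{98826} \approx 107.14$)
$H + A = \left(4 + \frac{\sqrt{103886799050931}}{98826}\right) - 47119 = -47115 + \frac{\sqrt{103886799050931}}{98826}$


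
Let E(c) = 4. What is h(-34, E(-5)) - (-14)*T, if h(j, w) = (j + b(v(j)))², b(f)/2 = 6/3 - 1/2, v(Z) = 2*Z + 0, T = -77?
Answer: -117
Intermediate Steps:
v(Z) = 2*Z
b(f) = 3 (b(f) = 2*(6/3 - 1/2) = 2*(6*(⅓) - 1*½) = 2*(2 - ½) = 2*(3/2) = 3)
h(j, w) = (3 + j)² (h(j, w) = (j + 3)² = (3 + j)²)
h(-34, E(-5)) - (-14)*T = (3 - 34)² - (-14)*(-77) = (-31)² - 1*1078 = 961 - 1078 = -117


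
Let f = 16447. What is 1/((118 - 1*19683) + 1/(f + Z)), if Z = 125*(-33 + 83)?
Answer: -22697/444066804 ≈ -5.1112e-5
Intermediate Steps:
Z = 6250 (Z = 125*50 = 6250)
1/((118 - 1*19683) + 1/(f + Z)) = 1/((118 - 1*19683) + 1/(16447 + 6250)) = 1/((118 - 19683) + 1/22697) = 1/(-19565 + 1/22697) = 1/(-444066804/22697) = -22697/444066804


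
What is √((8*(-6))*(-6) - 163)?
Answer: 5*√5 ≈ 11.180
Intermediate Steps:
√((8*(-6))*(-6) - 163) = √(-48*(-6) - 163) = √(288 - 163) = √125 = 5*√5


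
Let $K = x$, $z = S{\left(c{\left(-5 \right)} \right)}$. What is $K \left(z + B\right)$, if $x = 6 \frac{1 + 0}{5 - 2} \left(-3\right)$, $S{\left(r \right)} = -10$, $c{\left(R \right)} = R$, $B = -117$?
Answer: $762$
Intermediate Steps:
$z = -10$
$x = -6$ ($x = 6 \cdot 1 \cdot \frac{1}{3} \left(-3\right) = 6 \cdot \frac{1}{3} \left(-3\right) = 2 \left(-3\right) = -6$)
$K = -6$
$K \left(z + B\right) = - 6 \left(-10 - 117\right) = \left(-6\right) \left(-127\right) = 762$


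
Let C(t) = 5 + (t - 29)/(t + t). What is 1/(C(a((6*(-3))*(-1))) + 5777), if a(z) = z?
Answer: 36/208141 ≈ 0.00017296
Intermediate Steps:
C(t) = 5 + (-29 + t)/(2*t) (C(t) = 5 + (-29 + t)/((2*t)) = 5 + (-29 + t)*(1/(2*t)) = 5 + (-29 + t)/(2*t))
1/(C(a((6*(-3))*(-1))) + 5777) = 1/((-29 + 11*((6*(-3))*(-1)))/(2*(((6*(-3))*(-1)))) + 5777) = 1/((-29 + 11*(-18*(-1)))/(2*((-18*(-1)))) + 5777) = 1/((½)*(-29 + 11*18)/18 + 5777) = 1/((½)*(1/18)*(-29 + 198) + 5777) = 1/((½)*(1/18)*169 + 5777) = 1/(169/36 + 5777) = 1/(208141/36) = 36/208141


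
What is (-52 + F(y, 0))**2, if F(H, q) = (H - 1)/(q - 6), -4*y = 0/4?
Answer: 96721/36 ≈ 2686.7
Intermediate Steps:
y = 0 (y = -0/4 = -1/4*0 = 0)
F(H, q) = (-1 + H)/(-6 + q)
(-52 + F(y, 0))**2 = (-52 + (-1 + 0)/(-6 + 0))**2 = (-52 - 1/(-6))**2 = (-52 - 1/6*(-1))**2 = (-52 + 1/6)**2 = (-311/6)**2 = 96721/36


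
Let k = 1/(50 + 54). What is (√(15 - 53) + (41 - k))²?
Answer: 17762161/10816 + 4263*I*√38/52 ≈ 1642.2 + 505.36*I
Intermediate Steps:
k = 1/104 ≈ 0.0096154
(√(15 - 53) + (41 - k))² = (√(15 - 53) + (41 - 1*1/104))² = (√(-38) + (41 - 1/104))² = (I*√38 + 4263/104)² = (4263/104 + I*√38)²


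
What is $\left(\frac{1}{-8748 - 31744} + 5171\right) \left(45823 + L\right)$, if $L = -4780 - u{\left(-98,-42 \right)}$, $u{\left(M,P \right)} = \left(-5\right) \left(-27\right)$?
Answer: $\frac{2141371507737}{10123} \approx 2.1154 \cdot 10^{8}$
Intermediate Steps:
$u{\left(M,P \right)} = 135$
$L = -4915$ ($L = -4780 - 135 = -4915$)
$\left(\frac{1}{-8748 - 31744} + 5171\right) \left(45823 + L\right) = \left(\frac{1}{-8748 - 31744} + 5171\right) \left(45823 - 4915\right) = \left(\frac{1}{-40492} + 5171\right) 40908 = \left(- \frac{1}{40492} + 5171\right) 40908 = \frac{209384131}{40492} \cdot 40908 = \frac{2141371507737}{10123}$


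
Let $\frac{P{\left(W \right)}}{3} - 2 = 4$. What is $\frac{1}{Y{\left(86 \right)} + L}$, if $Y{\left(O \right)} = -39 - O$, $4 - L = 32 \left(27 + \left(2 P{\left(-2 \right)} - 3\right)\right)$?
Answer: $- \frac{1}{2041} \approx -0.00048996$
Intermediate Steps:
$P{\left(W \right)} = 18$ ($P{\left(W \right)} = 6 + 3 \cdot 4 = 6 + 12 = 18$)
$L = -1916$ ($L = 4 - 32 \left(27 + \left(2 \cdot 18 - 3\right)\right) = 4 - 32 \left(27 + \left(36 - 3\right)\right) = 4 - 32 \left(27 + 33\right) = 4 - 32 \cdot 60 = 4 - 1920 = -1916$)
$\frac{1}{Y{\left(86 \right)} + L} = \frac{1}{\left(-39 - 86\right) - 1916} = \frac{1}{-125 - 1916} = \frac{1}{-2041} = - \frac{1}{2041}$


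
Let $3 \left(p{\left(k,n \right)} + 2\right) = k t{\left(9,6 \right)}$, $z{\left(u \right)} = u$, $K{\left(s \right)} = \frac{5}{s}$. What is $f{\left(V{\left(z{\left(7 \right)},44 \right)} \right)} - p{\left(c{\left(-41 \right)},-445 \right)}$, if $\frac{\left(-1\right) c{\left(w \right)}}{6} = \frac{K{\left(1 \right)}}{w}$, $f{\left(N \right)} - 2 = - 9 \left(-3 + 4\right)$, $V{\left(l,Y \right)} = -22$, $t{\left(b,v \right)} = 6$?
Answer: $- \frac{265}{41} \approx -6.4634$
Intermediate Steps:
$f{\left(N \right)} = -7$ ($f{\left(N \right)} = 2 - 9 \left(-3 + 4\right) = 2 - 9 = -7$)
$c{\left(w \right)} = - \frac{30}{w}$ ($c{\left(w \right)} = - 6 \frac{5 \cdot 1^{-1}}{w} = - 6 \frac{5 \cdot 1}{w} = - 6 \frac{5}{w} = - \frac{30}{w}$)
$p{\left(k,n \right)} = -2 + 2 k$ ($p{\left(k,n \right)} = -2 + \frac{k 6}{3} = -2 + \frac{6 k}{3} = -2 + 2 k$)
$f{\left(V{\left(z{\left(7 \right)},44 \right)} \right)} - p{\left(c{\left(-41 \right)},-445 \right)} = -7 - \left(-2 + 2 \left(- \frac{30}{-41}\right)\right) = -7 - \left(-2 + 2 \left(\left(-30\right) \left(- \frac{1}{41}\right)\right)\right) = -7 - \left(-2 + 2 \cdot \frac{30}{41}\right) = -7 - \left(-2 + \frac{60}{41}\right) = -7 - - \frac{22}{41} = -7 + \frac{22}{41} = - \frac{265}{41}$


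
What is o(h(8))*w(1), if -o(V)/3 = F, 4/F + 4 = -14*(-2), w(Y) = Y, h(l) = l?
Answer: -½ ≈ -0.50000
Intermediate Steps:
F = ⅙ (F = 4/(-4 - 14*(-2)) = 4/(-4 + 28) = 4/24 = 4*(1/24) = ⅙ ≈ 0.16667)
o(V) = -½ (o(V) = -3*⅙ = -½)
o(h(8))*w(1) = -½*1 = -½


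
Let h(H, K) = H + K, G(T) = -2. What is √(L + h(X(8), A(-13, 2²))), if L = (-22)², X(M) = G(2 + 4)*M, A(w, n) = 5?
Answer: √473 ≈ 21.749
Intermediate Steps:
X(M) = -2*M
L = 484
√(L + h(X(8), A(-13, 2²))) = √(484 + (-2*8 + 5)) = √(484 + (-16 + 5)) = √(484 - 11) = √473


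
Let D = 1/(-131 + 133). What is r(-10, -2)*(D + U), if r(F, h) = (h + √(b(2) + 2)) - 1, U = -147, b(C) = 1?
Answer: 879/2 - 293*√3/2 ≈ 185.75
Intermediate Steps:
D = ½ (D = 1/2 = ½ ≈ 0.50000)
r(F, h) = -1 + h + √3 (r(F, h) = (h + √(1 + 2)) - 1 = (h + √3) - 1 = -1 + h + √3)
r(-10, -2)*(D + U) = (-1 - 2 + √3)*(½ - 147) = (-3 + √3)*(-293/2) = 879/2 - 293*√3/2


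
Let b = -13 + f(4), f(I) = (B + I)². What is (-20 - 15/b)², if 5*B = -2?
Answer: 126025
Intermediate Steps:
B = -⅖ (B = (⅕)*(-2) = -⅖ ≈ -0.40000)
f(I) = (-⅖ + I)²
b = -1/25 (b = -13 + (-2 + 5*4)²/25 = -13 + (-2 + 20)²/25 = -13 + (1/25)*18² = -13 + (1/25)*324 = -13 + 324/25 = -1/25 ≈ -0.040000)
(-20 - 15/b)² = (-20 - 15/(-1/25))² = (-20 - 15*(-25))² = (-20 + 375)² = 355² = 126025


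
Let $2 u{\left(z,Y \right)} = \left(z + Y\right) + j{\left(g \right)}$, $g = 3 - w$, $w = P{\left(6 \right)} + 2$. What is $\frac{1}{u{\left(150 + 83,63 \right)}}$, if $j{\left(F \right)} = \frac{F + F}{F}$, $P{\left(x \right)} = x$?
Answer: $\frac{1}{149} \approx 0.0067114$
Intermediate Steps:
$w = 8$ ($w = 6 + 2 = 8$)
$g = -5$ ($g = 3 - 8 = -5$)
$j{\left(F \right)} = 2$ ($j{\left(F \right)} = \frac{2 F}{F} = 2$)
$u{\left(z,Y \right)} = 1 + \frac{Y}{2} + \frac{z}{2}$ ($u{\left(z,Y \right)} = \frac{\left(z + Y\right) + 2}{2} = \frac{\left(Y + z\right) + 2}{2} = \frac{2 + Y + z}{2} = 1 + \frac{Y}{2} + \frac{z}{2}$)
$\frac{1}{u{\left(150 + 83,63 \right)}} = \frac{1}{1 + \frac{1}{2} \cdot 63 + \frac{150 + 83}{2}} = \frac{1}{1 + \frac{63}{2} + \frac{1}{2} \cdot 233} = \frac{1}{1 + \frac{63}{2} + \frac{233}{2}} = \frac{1}{149}$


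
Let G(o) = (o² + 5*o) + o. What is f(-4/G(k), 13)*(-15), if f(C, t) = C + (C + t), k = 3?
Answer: -1715/9 ≈ -190.56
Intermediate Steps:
G(o) = o² + 6*o
f(C, t) = t + 2*C
f(-4/G(k), 13)*(-15) = (13 + 2*(-4*1/(3*(6 + 3))))*(-15) = (13 + 2*(-4/(3*9)))*(-15) = (13 + 2*(-4/27))*(-15) = (13 - 8/27)*(-15) = (343/27)*(-15) = -1715/9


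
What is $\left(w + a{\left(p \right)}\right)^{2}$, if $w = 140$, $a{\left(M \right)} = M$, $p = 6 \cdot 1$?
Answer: $21316$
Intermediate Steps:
$p = 6$
$\left(w + a{\left(p \right)}\right)^{2} = \left(140 + 6\right)^{2} = 146^{2} = 21316$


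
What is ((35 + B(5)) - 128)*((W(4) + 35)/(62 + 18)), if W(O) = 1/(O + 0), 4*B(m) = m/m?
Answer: -52311/1280 ≈ -40.868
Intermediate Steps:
B(m) = 1/4 (B(m) = (m/m)/4 = (1/4)*1 = 1/4)
W(O) = 1/O
((35 + B(5)) - 128)*((W(4) + 35)/(62 + 18)) = ((35 + 1/4) - 128)*((1/4 + 35)/(62 + 18)) = (141/4 - 128)*((1/4 + 35)/80) = -52311/(16*80) = -371/4*141/320 = -52311/1280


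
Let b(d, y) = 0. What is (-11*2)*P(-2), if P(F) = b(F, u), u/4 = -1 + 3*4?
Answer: 0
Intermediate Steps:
u = 44 (u = 4*(-1 + 3*4) = 4*(-1 + 12) = 4*11 = 44)
P(F) = 0
(-11*2)*P(-2) = -11*2*0 = -22*0 = 0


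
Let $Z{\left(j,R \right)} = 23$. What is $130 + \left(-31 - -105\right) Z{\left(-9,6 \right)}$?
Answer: $1832$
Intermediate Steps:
$130 + \left(-31 - -105\right) Z{\left(-9,6 \right)} = 130 + \left(-31 - -105\right) 23 = 130 + \left(-31 + 105\right) 23 = 130 + 74 \cdot 23 = 130 + 1702 = 1832$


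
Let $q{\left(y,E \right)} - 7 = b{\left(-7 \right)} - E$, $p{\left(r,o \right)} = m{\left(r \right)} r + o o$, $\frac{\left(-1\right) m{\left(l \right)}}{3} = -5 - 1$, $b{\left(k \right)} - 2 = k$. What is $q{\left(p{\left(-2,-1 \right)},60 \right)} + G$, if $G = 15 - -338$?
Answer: $295$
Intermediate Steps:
$b{\left(k \right)} = 2 + k$
$m{\left(l \right)} = 18$ ($m{\left(l \right)} = - 3 \left(-5 - 1\right) = \left(-3\right) \left(-6\right) = 18$)
$G = 353$ ($G = 15 + 338 = 353$)
$p{\left(r,o \right)} = o^{2} + 18 r$ ($p{\left(r,o \right)} = 18 r + o o = 18 r + o^{2} = o^{2} + 18 r$)
$q{\left(y,E \right)} = 2 - E$ ($q{\left(y,E \right)} = 7 - \left(5 + E\right) = 2 - E$)
$q{\left(p{\left(-2,-1 \right)},60 \right)} + G = \left(2 - 60\right) + 353 = -58 + 353 = 295$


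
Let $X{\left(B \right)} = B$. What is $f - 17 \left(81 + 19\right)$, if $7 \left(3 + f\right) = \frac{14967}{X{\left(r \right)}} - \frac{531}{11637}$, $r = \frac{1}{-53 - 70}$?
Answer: $- \frac{2395750625}{9051} \approx -2.6469 \cdot 10^{5}$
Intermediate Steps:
$r = - \frac{1}{123}$ ($r = \frac{1}{-53 + \left(-75 + 5\right)} = \frac{1}{-53 - 70} = \frac{1}{-123} = - \frac{1}{123} \approx -0.0081301$)
$f = - \frac{2380363925}{9051}$ ($f = -3 + \frac{\frac{14967}{- \frac{1}{123}} - \frac{531}{11637}}{7} = -3 + \frac{14967 \left(-123\right) - \frac{59}{1293}}{7} = -3 + \frac{-1840941 - \frac{59}{1293}}{7} = -3 + \frac{1}{7} \left(- \frac{2380336772}{1293}\right) = -3 - \frac{2380336772}{9051} = - \frac{2380363925}{9051} \approx -2.6299 \cdot 10^{5}$)
$f - 17 \left(81 + 19\right) = - \frac{2380363925}{9051} - 17 \left(81 + 19\right) = - \frac{2380363925}{9051} - 17 \cdot 100 = - \frac{2380363925}{9051} - 1700 = - \frac{2395750625}{9051}$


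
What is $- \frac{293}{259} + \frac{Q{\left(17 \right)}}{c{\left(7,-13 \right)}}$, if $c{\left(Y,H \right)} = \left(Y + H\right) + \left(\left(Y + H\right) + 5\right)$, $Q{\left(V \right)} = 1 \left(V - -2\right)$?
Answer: $- \frac{996}{259} \approx -3.8456$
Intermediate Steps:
$Q{\left(V \right)} = 2 + V$ ($Q{\left(V \right)} = 1 \left(V + 2\right) = 1 \left(2 + V\right) = 2 + V$)
$c{\left(Y,H \right)} = 5 + 2 H + 2 Y$ ($c{\left(Y,H \right)} = \left(H + Y\right) + \left(\left(H + Y\right) + 5\right) = \left(H + Y\right) + \left(5 + H + Y\right) = 5 + 2 H + 2 Y$)
$- \frac{293}{259} + \frac{Q{\left(17 \right)}}{c{\left(7,-13 \right)}} = - \frac{293}{259} + \frac{2 + 17}{5 + 2 \left(-13\right) + 2 \cdot 7} = \left(-293\right) \frac{1}{259} + \frac{19}{5 - 26 + 14} = - \frac{293}{259} + \frac{19}{-7} = - \frac{293}{259} + 19 \left(- \frac{1}{7}\right) = - \frac{293}{259} - \frac{19}{7} = - \frac{996}{259}$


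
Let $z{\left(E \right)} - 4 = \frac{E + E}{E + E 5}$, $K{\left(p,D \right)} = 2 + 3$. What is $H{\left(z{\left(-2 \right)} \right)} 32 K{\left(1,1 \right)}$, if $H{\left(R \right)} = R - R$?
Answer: $0$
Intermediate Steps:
$K{\left(p,D \right)} = 5$
$z{\left(E \right)} = \frac{13}{3}$ ($z{\left(E \right)} = 4 + \frac{E + E}{E + E 5} = 4 + \frac{2 E}{E + 5 E} = 4 + \frac{2 E}{6 E} = 4 + 2 E \frac{1}{6 E} = 4 + \frac{1}{3} = \frac{13}{3}$)
$H{\left(R \right)} = 0$
$H{\left(z{\left(-2 \right)} \right)} 32 K{\left(1,1 \right)} = 0 \cdot 32 \cdot 5 = 0 \cdot 5 = 0$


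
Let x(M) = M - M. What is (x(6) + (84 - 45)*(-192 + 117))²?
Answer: 8555625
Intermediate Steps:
x(M) = 0
(x(6) + (84 - 45)*(-192 + 117))² = (0 + (84 - 45)*(-192 + 117))² = (0 + 39*(-75))² = (0 - 2925)² = (-2925)² = 8555625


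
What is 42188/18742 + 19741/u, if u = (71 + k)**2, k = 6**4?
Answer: 39603118677/17511484619 ≈ 2.2616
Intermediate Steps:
k = 1296
u = 1868689 (u = (71 + 1296)**2 = 1367**2 = 1868689)
42188/18742 + 19741/u = 42188/18742 + 19741/1868689 = 42188*(1/18742) + 19741*(1/1868689) = 21094/9371 + 19741/1868689 = 39603118677/17511484619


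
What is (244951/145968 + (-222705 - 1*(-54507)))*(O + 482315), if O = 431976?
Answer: -22447014994369483/145968 ≈ -1.5378e+11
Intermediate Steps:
(244951/145968 + (-222705 - 1*(-54507)))*(O + 482315) = (244951/145968 + (-222705 - 1*(-54507)))*(431976 + 482315) = (244951*(1/145968) + (-222705 + 54507))*914291 = (244951/145968 - 168198)*914291 = -24551280713/145968*914291 = -22447014994369483/145968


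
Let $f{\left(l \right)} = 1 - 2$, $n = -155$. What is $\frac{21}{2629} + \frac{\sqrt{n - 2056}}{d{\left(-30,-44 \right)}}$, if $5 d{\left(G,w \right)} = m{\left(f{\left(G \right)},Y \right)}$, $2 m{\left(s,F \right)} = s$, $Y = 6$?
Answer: $\frac{21}{2629} - 10 i \sqrt{2211} \approx 0.0079878 - 470.21 i$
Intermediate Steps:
$f{\left(l \right)} = -1$
$m{\left(s,F \right)} = \frac{s}{2}$
$d{\left(G,w \right)} = - \frac{1}{10}$ ($d{\left(G,w \right)} = \frac{\frac{1}{2} \left(-1\right)}{5} = \frac{1}{5} \left(- \frac{1}{2}\right) = - \frac{1}{10}$)
$\frac{21}{2629} + \frac{\sqrt{n - 2056}}{d{\left(-30,-44 \right)}} = \frac{21}{2629} + \frac{\sqrt{-155 - 2056}}{- \frac{1}{10}} = 21 \cdot \frac{1}{2629} + \sqrt{-2211} \left(-10\right) = \frac{21}{2629} + i \sqrt{2211} \left(-10\right) = \frac{21}{2629} - 10 i \sqrt{2211}$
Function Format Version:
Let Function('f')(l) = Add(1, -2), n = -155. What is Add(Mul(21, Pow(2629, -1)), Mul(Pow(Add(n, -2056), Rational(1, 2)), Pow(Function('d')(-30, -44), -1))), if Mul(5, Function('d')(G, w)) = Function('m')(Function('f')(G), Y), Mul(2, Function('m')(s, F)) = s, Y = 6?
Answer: Add(Rational(21, 2629), Mul(-10, I, Pow(2211, Rational(1, 2)))) ≈ Add(0.0079878, Mul(-470.21, I))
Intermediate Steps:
Function('f')(l) = -1
Function('m')(s, F) = Mul(Rational(1, 2), s)
Function('d')(G, w) = Rational(-1, 10) (Function('d')(G, w) = Mul(Rational(1, 5), Mul(Rational(1, 2), -1)) = Mul(Rational(1, 5), Rational(-1, 2)) = Rational(-1, 10))
Add(Mul(21, Pow(2629, -1)), Mul(Pow(Add(n, -2056), Rational(1, 2)), Pow(Function('d')(-30, -44), -1))) = Add(Mul(21, Pow(2629, -1)), Mul(Pow(Add(-155, -2056), Rational(1, 2)), Pow(Rational(-1, 10), -1))) = Add(Mul(21, Rational(1, 2629)), Mul(Pow(-2211, Rational(1, 2)), -10)) = Add(Rational(21, 2629), Mul(Mul(I, Pow(2211, Rational(1, 2))), -10)) = Add(Rational(21, 2629), Mul(-10, I, Pow(2211, Rational(1, 2))))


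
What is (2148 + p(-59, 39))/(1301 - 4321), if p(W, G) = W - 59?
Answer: -203/302 ≈ -0.67219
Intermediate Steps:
p(W, G) = -59 + W
(2148 + p(-59, 39))/(1301 - 4321) = (2148 + (-59 - 59))/(1301 - 4321) = (2148 - 118)/(-3020) = 2030*(-1/3020) = -203/302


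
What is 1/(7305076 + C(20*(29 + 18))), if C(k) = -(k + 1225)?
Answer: 1/7302911 ≈ 1.3693e-7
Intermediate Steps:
C(k) = -1225 - k (C(k) = -(1225 + k) = -1225 - k)
1/(7305076 + C(20*(29 + 18))) = 1/(7305076 + (-1225 - 20*(29 + 18))) = 1/(7305076 + (-1225 - 20*47)) = 1/(7305076 + (-1225 - 1*940)) = 1/(7305076 + (-1225 - 940)) = 1/(7305076 - 2165) = 1/7302911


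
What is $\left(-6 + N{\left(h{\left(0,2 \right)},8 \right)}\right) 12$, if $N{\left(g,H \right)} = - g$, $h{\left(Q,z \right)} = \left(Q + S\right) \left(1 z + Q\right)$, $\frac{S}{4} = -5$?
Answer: $408$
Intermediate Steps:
$S = -20$ ($S = 4 \left(-5\right) = -20$)
$h{\left(Q,z \right)} = \left(-20 + Q\right) \left(Q + z\right)$ ($h{\left(Q,z \right)} = \left(Q - 20\right) \left(1 z + Q\right) = \left(-20 + Q\right) \left(z + Q\right) = \left(-20 + Q\right) \left(Q + z\right)$)
$\left(-6 + N{\left(h{\left(0,2 \right)},8 \right)}\right) 12 = \left(-6 - \left(0^{2} - 0 - 40 + 0 \cdot 2\right)\right) 12 = \left(-6 - \left(0 + 0 - 40 + 0\right)\right) 12 = \left(-6 - -40\right) 12 = \left(-6 + 40\right) 12 = 34 \cdot 12 = 408$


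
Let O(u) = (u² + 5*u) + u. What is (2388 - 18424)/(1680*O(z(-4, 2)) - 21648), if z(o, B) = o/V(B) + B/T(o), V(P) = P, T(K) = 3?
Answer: 12027/24076 ≈ 0.49954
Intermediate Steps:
z(o, B) = B/3 + o/B (z(o, B) = o/B + B/3 = B/3 + o/B)
O(u) = u² + 6*u
(2388 - 18424)/(1680*O(z(-4, 2)) - 21648) = (2388 - 18424)/(1680*(((⅓)*2 - 4/2)*(6 + ((⅓)*2 - 4/2))) - 21648) = -16036/(1680*((⅔ - 4*½)*(6 + (⅔ - 4*½))) - 21648) = -16036/(1680*((⅔ - 2)*(6 + (⅔ - 2))) - 21648) = -16036/(1680*(-4*(6 - 4/3)/3) - 21648) = -16036/(1680*(-4/3*14/3) - 21648) = -16036/(1680*(-56/9) - 21648) = -16036/(-31360/3 - 21648) = -16036/(-96304/3) = -16036*(-3/96304) = 12027/24076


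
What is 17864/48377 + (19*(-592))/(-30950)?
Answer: 78359664/106947725 ≈ 0.73269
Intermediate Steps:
17864/48377 + (19*(-592))/(-30950) = 17864*(1/48377) - 11248*(-1/30950) = 2552/6911 + 5624/15475 = 78359664/106947725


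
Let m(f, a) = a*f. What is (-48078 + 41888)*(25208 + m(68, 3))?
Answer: -157300280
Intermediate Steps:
(-48078 + 41888)*(25208 + m(68, 3)) = (-48078 + 41888)*(25208 + 3*68) = -6190*(25208 + 204) = -6190*25412 = -157300280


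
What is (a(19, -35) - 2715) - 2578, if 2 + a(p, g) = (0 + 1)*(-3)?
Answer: -5298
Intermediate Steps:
a(p, g) = -5 (a(p, g) = -2 + (0 + 1)*(-3) = -2 + 1*(-3) = -2 - 3 = -5)
(a(19, -35) - 2715) - 2578 = (-5 - 2715) - 2578 = -2720 - 2578 = -5298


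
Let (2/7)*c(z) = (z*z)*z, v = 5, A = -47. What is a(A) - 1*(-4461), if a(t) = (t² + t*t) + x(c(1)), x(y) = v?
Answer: 8884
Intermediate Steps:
c(z) = 7*z³/2 (c(z) = 7*((z*z)*z)/2 = 7*(z²*z)/2 = 7*z³/2)
x(y) = 5
a(t) = 5 + 2*t² (a(t) = (t² + t*t) + 5 = (t² + t²) + 5 = 2*t² + 5 = 5 + 2*t²)
a(A) - 1*(-4461) = (5 + 2*(-47)²) - 1*(-4461) = (5 + 2*2209) + 4461 = (5 + 4418) + 4461 = 4423 + 4461 = 8884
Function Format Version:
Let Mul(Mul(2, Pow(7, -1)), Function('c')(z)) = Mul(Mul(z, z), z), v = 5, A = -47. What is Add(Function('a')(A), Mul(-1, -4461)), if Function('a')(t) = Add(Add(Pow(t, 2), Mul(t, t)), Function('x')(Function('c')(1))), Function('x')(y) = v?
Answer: 8884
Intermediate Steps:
Function('c')(z) = Mul(Rational(7, 2), Pow(z, 3)) (Function('c')(z) = Mul(Rational(7, 2), Mul(Mul(z, z), z)) = Mul(Rational(7, 2), Mul(Pow(z, 2), z)) = Mul(Rational(7, 2), Pow(z, 3)))
Function('x')(y) = 5
Function('a')(t) = Add(5, Mul(2, Pow(t, 2))) (Function('a')(t) = Add(Add(Pow(t, 2), Mul(t, t)), 5) = Add(Add(Pow(t, 2), Pow(t, 2)), 5) = Add(Mul(2, Pow(t, 2)), 5) = Add(5, Mul(2, Pow(t, 2))))
Add(Function('a')(A), Mul(-1, -4461)) = Add(Add(5, Mul(2, Pow(-47, 2))), Mul(-1, -4461)) = Add(Add(5, Mul(2, 2209)), 4461) = Add(Add(5, 4418), 4461) = Add(4423, 4461) = 8884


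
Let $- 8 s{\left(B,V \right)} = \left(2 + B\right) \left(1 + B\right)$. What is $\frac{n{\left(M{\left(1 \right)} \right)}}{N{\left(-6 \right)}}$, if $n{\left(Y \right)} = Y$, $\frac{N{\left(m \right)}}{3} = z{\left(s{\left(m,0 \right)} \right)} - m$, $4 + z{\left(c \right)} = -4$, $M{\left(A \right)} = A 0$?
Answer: $0$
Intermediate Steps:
$M{\left(A \right)} = 0$
$s{\left(B,V \right)} = - \frac{\left(1 + B\right) \left(2 + B\right)}{8}$ ($s{\left(B,V \right)} = - \frac{\left(2 + B\right) \left(1 + B\right)}{8} = - \frac{\left(1 + B\right) \left(2 + B\right)}{8}$)
$z{\left(c \right)} = -8$ ($z{\left(c \right)} = -4 - 4 = -8$)
$N{\left(m \right)} = -24 - 3 m$ ($N{\left(m \right)} = 3 \left(-8 - m\right) = -24 - 3 m$)
$\frac{n{\left(M{\left(1 \right)} \right)}}{N{\left(-6 \right)}} = \frac{0}{-24 - -18} = \frac{0}{-24 + 18} = \frac{0}{-6} = 0 \left(- \frac{1}{6}\right) = 0$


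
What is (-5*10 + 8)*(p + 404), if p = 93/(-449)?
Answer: -7614726/449 ≈ -16959.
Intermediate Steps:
p = -93/449 (p = 93*(-1/449) = -93/449 ≈ -0.20713)
(-5*10 + 8)*(p + 404) = (-5*10 + 8)*(-93/449 + 404) = (-50 + 8)*(181303/449) = -42*181303/449 = -7614726/449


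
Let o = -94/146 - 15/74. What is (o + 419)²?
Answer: 5102471088225/29181604 ≈ 1.7485e+5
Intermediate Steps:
o = -4573/5402 (o = -94*1/146 - 15*1/74 = -47/73 - 15/74 = -4573/5402 ≈ -0.84654)
(o + 419)² = (-4573/5402 + 419)² = (2258865/5402)² = 5102471088225/29181604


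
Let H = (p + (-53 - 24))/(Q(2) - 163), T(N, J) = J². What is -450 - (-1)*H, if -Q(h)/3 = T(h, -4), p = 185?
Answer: -95058/211 ≈ -450.51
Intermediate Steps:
Q(h) = -48 (Q(h) = -3*(-4)² = -3*16 = -48)
H = -108/211 (H = (185 + (-53 - 24))/(-48 - 163) = (185 - 77)/(-211) = 108*(-1/211) = -108/211 ≈ -0.51185)
-450 - (-1)*H = -450 - (-1)*(-108)/211 = -450 - 1*108/211 = -450 - 108/211 = -95058/211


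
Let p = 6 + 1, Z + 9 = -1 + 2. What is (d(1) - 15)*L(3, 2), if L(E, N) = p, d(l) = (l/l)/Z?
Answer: -847/8 ≈ -105.88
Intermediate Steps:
Z = -8 (Z = -9 + (-1 + 2) = -9 + 1 = -8)
d(l) = -1/8 (d(l) = (l/l)/(-8) = 1*(-1/8) = -1/8)
p = 7
L(E, N) = 7
(d(1) - 15)*L(3, 2) = (-1/8 - 15)*7 = -121/8*7 = -847/8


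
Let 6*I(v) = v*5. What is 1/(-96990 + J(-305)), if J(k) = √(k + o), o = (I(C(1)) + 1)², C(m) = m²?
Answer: -3491640/338654174459 - 6*I*√10859/338654174459 ≈ -1.031e-5 - 1.8462e-9*I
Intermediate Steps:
I(v) = 5*v/6 (I(v) = (v*5)/6 = (5*v)/6 = 5*v/6)
o = 121/36 (o = ((⅚)*1² + 1)² = ((⅚)*1 + 1)² = (⅚ + 1)² = (11/6)² = 121/36 ≈ 3.3611)
J(k) = √(121/36 + k) (J(k) = √(k + 121/36) = √(121/36 + k))
1/(-96990 + J(-305)) = 1/(-96990 + √(121 + 36*(-305))/6) = 1/(-96990 + √(121 - 10980)/6) = 1/(-96990 + √(-10859)/6) = 1/(-96990 + (I*√10859)/6) = 1/(-96990 + I*√10859/6)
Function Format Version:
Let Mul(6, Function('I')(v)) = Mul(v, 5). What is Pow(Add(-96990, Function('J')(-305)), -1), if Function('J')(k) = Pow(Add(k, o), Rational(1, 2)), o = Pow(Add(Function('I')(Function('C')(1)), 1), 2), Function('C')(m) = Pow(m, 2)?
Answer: Add(Rational(-3491640, 338654174459), Mul(Rational(-6, 338654174459), I, Pow(10859, Rational(1, 2)))) ≈ Add(-1.0310e-5, Mul(-1.8462e-9, I))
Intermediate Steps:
Function('I')(v) = Mul(Rational(5, 6), v) (Function('I')(v) = Mul(Rational(1, 6), Mul(v, 5)) = Mul(Rational(1, 6), Mul(5, v)) = Mul(Rational(5, 6), v))
o = Rational(121, 36) (o = Pow(Add(Mul(Rational(5, 6), Pow(1, 2)), 1), 2) = Pow(Add(Mul(Rational(5, 6), 1), 1), 2) = Pow(Add(Rational(5, 6), 1), 2) = Pow(Rational(11, 6), 2) = Rational(121, 36) ≈ 3.3611)
Function('J')(k) = Pow(Add(Rational(121, 36), k), Rational(1, 2)) (Function('J')(k) = Pow(Add(k, Rational(121, 36)), Rational(1, 2)) = Pow(Add(Rational(121, 36), k), Rational(1, 2)))
Pow(Add(-96990, Function('J')(-305)), -1) = Pow(Add(-96990, Mul(Rational(1, 6), Pow(Add(121, Mul(36, -305)), Rational(1, 2)))), -1) = Pow(Add(-96990, Mul(Rational(1, 6), Pow(Add(121, -10980), Rational(1, 2)))), -1) = Pow(Add(-96990, Mul(Rational(1, 6), Pow(-10859, Rational(1, 2)))), -1) = Pow(Add(-96990, Mul(Rational(1, 6), Mul(I, Pow(10859, Rational(1, 2))))), -1) = Pow(Add(-96990, Mul(Rational(1, 6), I, Pow(10859, Rational(1, 2)))), -1)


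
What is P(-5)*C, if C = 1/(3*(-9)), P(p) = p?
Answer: 5/27 ≈ 0.18519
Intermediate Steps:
C = -1/27 (C = 1/(-27) = -1/27 ≈ -0.037037)
P(-5)*C = -5*(-1/27) = 5/27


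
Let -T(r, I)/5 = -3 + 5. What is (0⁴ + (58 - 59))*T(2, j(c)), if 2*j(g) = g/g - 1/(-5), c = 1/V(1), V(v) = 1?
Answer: 10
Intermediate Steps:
c = 1 (c = 1/1 = 1)
j(g) = ⅗ (j(g) = (g/g - 1/(-5))/2 = (1 - 1*(-⅕))/2 = (1 + ⅕)/2 = (½)*(6/5) = ⅗)
T(r, I) = -10 (T(r, I) = -5*(-3 + 5) = -5*2 = -10)
(0⁴ + (58 - 59))*T(2, j(c)) = (0⁴ + (58 - 59))*(-10) = (0 - 1)*(-10) = -1*(-10) = 10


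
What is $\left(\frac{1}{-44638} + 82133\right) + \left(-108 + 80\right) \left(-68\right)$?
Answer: $\frac{3751243605}{44638} \approx 84037.0$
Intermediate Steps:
$\left(\frac{1}{-44638} + 82133\right) + \left(-108 + 80\right) \left(-68\right) = \left(- \frac{1}{44638} + 82133\right) - -1904 = \frac{3666252853}{44638} + 1904 = \frac{3751243605}{44638}$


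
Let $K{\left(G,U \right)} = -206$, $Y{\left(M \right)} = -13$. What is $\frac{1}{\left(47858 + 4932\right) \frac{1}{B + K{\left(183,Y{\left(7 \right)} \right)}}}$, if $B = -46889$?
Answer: $- \frac{9419}{10558} \approx -0.89212$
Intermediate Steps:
$\frac{1}{\left(47858 + 4932\right) \frac{1}{B + K{\left(183,Y{\left(7 \right)} \right)}}} = \frac{1}{\left(47858 + 4932\right) \frac{1}{-46889 - 206}} = \frac{1}{52790 \frac{1}{-47095}} = \frac{1}{52790 \left(- \frac{1}{47095}\right)} = \frac{1}{- \frac{10558}{9419}} = - \frac{9419}{10558}$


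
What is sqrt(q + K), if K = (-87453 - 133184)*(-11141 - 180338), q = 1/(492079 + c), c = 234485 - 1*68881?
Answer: sqrt(18273962397596883989830)/657683 ≈ 2.0554e+5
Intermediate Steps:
c = 165604 (c = 234485 - 68881 = 165604)
q = 1/657683 (q = 1/(492079 + 165604) = 1/657683 ≈ 1.5205e-6)
K = 42247352123 (K = -220637*(-191479) = 42247352123)
sqrt(q + K) = sqrt(1/657683 + 42247352123) = sqrt(27785365286311010/657683) = sqrt(18273962397596883989830)/657683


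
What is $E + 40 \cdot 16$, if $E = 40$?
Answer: $680$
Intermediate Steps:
$E + 40 \cdot 16 = 40 + 40 \cdot 16 = 40 + 640 = 680$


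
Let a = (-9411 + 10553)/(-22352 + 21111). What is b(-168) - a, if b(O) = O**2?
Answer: 35027126/1241 ≈ 28225.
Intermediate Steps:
a = -1142/1241 (a = 1142/(-1241) = 1142*(-1/1241) = -1142/1241 ≈ -0.92023)
b(-168) - a = (-168)**2 - 1*(-1142/1241) = 28224 + 1142/1241 = 35027126/1241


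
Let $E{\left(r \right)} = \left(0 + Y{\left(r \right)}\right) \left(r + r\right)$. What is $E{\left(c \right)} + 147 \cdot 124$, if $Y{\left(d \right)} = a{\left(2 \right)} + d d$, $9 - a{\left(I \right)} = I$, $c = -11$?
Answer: $15412$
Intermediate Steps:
$a{\left(I \right)} = 9 - I$
$Y{\left(d \right)} = 7 + d^{2}$ ($Y{\left(d \right)} = \left(9 - 2\right) + d d = \left(9 - 2\right) + d^{2} = 7 + d^{2}$)
$E{\left(r \right)} = 2 r \left(7 + r^{2}\right)$ ($E{\left(r \right)} = \left(0 + \left(7 + r^{2}\right)\right) \left(r + r\right) = \left(7 + r^{2}\right) 2 r = 2 r \left(7 + r^{2}\right)$)
$E{\left(c \right)} + 147 \cdot 124 = 2 \left(-11\right) \left(7 + \left(-11\right)^{2}\right) + 147 \cdot 124 = 2 \left(-11\right) \left(7 + 121\right) + 18228 = 2 \left(-11\right) 128 + 18228 = -2816 + 18228 = 15412$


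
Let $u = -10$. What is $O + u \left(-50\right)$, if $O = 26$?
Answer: $526$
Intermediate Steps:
$O + u \left(-50\right) = 26 - -500 = 26 + 500 = 526$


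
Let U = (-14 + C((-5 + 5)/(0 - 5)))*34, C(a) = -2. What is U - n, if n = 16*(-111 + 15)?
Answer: 992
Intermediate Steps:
U = -544 (U = (-14 - 2)*34 = -16*34 = -544)
n = -1536 (n = 16*(-96) = -1536)
U - n = -544 - 1*(-1536) = -544 + 1536 = 992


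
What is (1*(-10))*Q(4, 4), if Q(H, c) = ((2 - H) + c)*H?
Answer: -80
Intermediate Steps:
Q(H, c) = H*(2 + c - H) (Q(H, c) = (2 + c - H)*H = H*(2 + c - H))
(1*(-10))*Q(4, 4) = (1*(-10))*(4*(2 + 4 - 1*4)) = -40*(2 + 4 - 4) = -40*2 = -10*8 = -80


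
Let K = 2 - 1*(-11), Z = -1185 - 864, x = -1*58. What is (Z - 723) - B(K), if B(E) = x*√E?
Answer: -2772 + 58*√13 ≈ -2562.9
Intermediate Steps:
x = -58
Z = -2049
K = 13 (K = 2 + 11 = 13)
B(E) = -58*√E
(Z - 723) - B(K) = (-2049 - 723) - (-58)*√13 = -2772 + 58*√13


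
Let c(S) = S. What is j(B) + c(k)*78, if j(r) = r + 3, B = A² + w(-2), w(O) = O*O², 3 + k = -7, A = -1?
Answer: -784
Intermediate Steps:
k = -10 (k = -3 - 7 = -10)
w(O) = O³
B = -7 (B = (-1)² + (-2)³ = 1 - 8 = -7)
j(r) = 3 + r
j(B) + c(k)*78 = (3 - 7) - 10*78 = -4 - 780 = -784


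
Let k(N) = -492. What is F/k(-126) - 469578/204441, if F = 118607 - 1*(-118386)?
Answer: -16227372763/33528324 ≈ -483.99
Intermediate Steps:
F = 236993 (F = 118607 + 118386 = 236993)
F/k(-126) - 469578/204441 = 236993/(-492) - 469578/204441 = 236993*(-1/492) - 469578*1/204441 = -236993/492 - 156526/68147 = -16227372763/33528324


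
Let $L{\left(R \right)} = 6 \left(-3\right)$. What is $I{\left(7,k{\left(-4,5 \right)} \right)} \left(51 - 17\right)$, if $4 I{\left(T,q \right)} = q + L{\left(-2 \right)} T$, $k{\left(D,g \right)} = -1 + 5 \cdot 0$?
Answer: $- \frac{2159}{2} \approx -1079.5$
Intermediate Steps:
$L{\left(R \right)} = -18$
$k{\left(D,g \right)} = -1$ ($k{\left(D,g \right)} = -1 + 0 = -1$)
$I{\left(T,q \right)} = - \frac{9 T}{2} + \frac{q}{4}$ ($I{\left(T,q \right)} = \frac{q - 18 T}{4} = - \frac{9 T}{2} + \frac{q}{4}$)
$I{\left(7,k{\left(-4,5 \right)} \right)} \left(51 - 17\right) = \left(\left(- \frac{9}{2}\right) 7 + \frac{1}{4} \left(-1\right)\right) \left(51 - 17\right) = \left(- \frac{63}{2} - \frac{1}{4}\right) 34 = \left(- \frac{127}{4}\right) 34 = - \frac{2159}{2}$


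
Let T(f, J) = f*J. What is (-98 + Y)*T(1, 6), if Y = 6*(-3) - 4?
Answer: -720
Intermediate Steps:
T(f, J) = J*f
Y = -22 (Y = -18 - 4 = -22)
(-98 + Y)*T(1, 6) = (-98 - 22)*(6*1) = -120*6 = -720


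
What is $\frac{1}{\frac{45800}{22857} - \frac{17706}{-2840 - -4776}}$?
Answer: $- \frac{22125576}{158018621} \approx -0.14002$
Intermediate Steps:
$\frac{1}{\frac{45800}{22857} - \frac{17706}{-2840 - -4776}} = \frac{1}{45800 \cdot \frac{1}{22857} - \frac{17706}{-2840 + 4776}} = \frac{1}{\frac{45800}{22857} - \frac{17706}{1936}} = \frac{1}{\frac{45800}{22857} - \frac{8853}{968}} = \frac{1}{- \frac{158018621}{22125576}} = - \frac{22125576}{158018621}$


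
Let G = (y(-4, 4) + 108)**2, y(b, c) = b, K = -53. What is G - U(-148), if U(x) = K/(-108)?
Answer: 1168075/108 ≈ 10816.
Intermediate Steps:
G = 10816 (G = (-4 + 108)**2 = 104**2 = 10816)
U(x) = 53/108 (U(x) = -53/(-108) = -53*(-1/108) = 53/108)
G - U(-148) = 10816 - 1*53/108 = 10816 - 53/108 = 1168075/108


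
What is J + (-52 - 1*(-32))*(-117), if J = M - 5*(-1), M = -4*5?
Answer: 2325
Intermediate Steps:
M = -20
J = -15 (J = -20 - 5*(-1) = -20 + 5 = -15)
J + (-52 - 1*(-32))*(-117) = -15 + (-52 - 1*(-32))*(-117) = -15 + (-52 + 32)*(-117) = -15 - 20*(-117) = -15 + 2340 = 2325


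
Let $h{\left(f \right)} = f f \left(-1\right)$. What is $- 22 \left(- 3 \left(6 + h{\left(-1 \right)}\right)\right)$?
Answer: $330$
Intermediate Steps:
$h{\left(f \right)} = - f^{2}$ ($h{\left(f \right)} = f^{2} \left(-1\right) = - f^{2}$)
$- 22 \left(- 3 \left(6 + h{\left(-1 \right)}\right)\right) = - 22 \left(- 3 \left(6 - \left(-1\right)^{2}\right)\right) = - 22 \left(- 3 \left(6 - 1\right)\right) = - 22 \left(\left(-3\right) 5\right) = \left(-22\right) \left(-15\right) = 330$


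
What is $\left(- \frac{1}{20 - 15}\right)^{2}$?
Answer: $\frac{1}{25} \approx 0.04$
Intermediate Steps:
$\left(- \frac{1}{20 - 15}\right)^{2} = \left(- \frac{1}{5}\right)^{2} = \frac{1}{25}$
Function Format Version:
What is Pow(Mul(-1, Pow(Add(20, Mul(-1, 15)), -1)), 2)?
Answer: Rational(1, 25) ≈ 0.040000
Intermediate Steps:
Pow(Mul(-1, Pow(Add(20, Mul(-1, 15)), -1)), 2) = Pow(Mul(-1, Pow(Add(20, -15), -1)), 2) = Pow(Mul(-1, Pow(5, -1)), 2) = Pow(Mul(-1, Rational(1, 5)), 2) = Pow(Rational(-1, 5), 2) = Rational(1, 25)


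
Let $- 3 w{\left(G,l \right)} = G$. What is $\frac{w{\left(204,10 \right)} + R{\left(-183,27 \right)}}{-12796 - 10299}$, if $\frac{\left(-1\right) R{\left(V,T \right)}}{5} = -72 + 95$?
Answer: $\frac{183}{23095} \approx 0.0079238$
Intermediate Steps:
$w{\left(G,l \right)} = - \frac{G}{3}$
$R{\left(V,T \right)} = -115$ ($R{\left(V,T \right)} = - 5 \left(-72 + 95\right) = \left(-5\right) 23 = -115$)
$\frac{w{\left(204,10 \right)} + R{\left(-183,27 \right)}}{-12796 - 10299} = \frac{\left(- \frac{1}{3}\right) 204 - 115}{-12796 - 10299} = \frac{-68 - 115}{-23095} = \left(-183\right) \left(- \frac{1}{23095}\right) = \frac{183}{23095}$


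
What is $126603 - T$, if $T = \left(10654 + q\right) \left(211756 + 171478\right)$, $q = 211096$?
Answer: $-84982012897$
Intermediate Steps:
$T = 84982139500$ ($T = \left(10654 + 211096\right) \left(211756 + 171478\right) = 221750 \cdot 383234 = 84982139500$)
$126603 - T = 126603 - 84982139500 = -84982012897$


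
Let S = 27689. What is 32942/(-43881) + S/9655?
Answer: 896965999/423671055 ≈ 2.1171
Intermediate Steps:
32942/(-43881) + S/9655 = 32942/(-43881) + 27689/9655 = 32942*(-1/43881) + 27689*(1/9655) = -32942/43881 + 27689/9655 = 896965999/423671055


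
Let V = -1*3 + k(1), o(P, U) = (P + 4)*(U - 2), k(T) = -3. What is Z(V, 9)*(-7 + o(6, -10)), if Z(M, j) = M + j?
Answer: -381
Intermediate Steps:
o(P, U) = (-2 + U)*(4 + P) (o(P, U) = (4 + P)*(-2 + U) = (-2 + U)*(4 + P))
V = -6 (V = -1*3 - 3 = -3 - 3 = -6)
Z(V, 9)*(-7 + o(6, -10)) = (-6 + 9)*(-7 + (-8 - 2*6 + 4*(-10) + 6*(-10))) = 3*(-7 + (-8 - 12 - 40 - 60)) = 3*(-7 - 120) = 3*(-127) = -381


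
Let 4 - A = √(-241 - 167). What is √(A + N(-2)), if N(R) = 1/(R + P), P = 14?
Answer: √(147 - 72*I*√102)/6 ≈ 3.5136 - 2.8744*I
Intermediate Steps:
N(R) = 1/(14 + R) (N(R) = 1/(R + 14) = 1/(14 + R))
A = 4 - 2*I*√102 (A = 4 - √(-241 - 167) = 4 - √(-408) = 4 - 2*I*√102 ≈ 4.0 - 20.199*I)
√(A + N(-2)) = √((4 - 2*I*√102) + 1/(14 - 2)) = √((4 - 2*I*√102) + 1/12) = √(49/12 - 2*I*√102)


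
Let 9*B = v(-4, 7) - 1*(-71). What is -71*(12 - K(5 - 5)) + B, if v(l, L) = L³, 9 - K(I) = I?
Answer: -167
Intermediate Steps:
K(I) = 9 - I
B = 46 (B = (7³ - 1*(-71))/9 = (343 + 71)/9 = (⅑)*414 = 46)
-71*(12 - K(5 - 5)) + B = -71*(12 - (9 - (5 - 5))) + 46 = -71*(12 - (9 - 1*0)) + 46 = -71*(12 - (9 + 0)) + 46 = -71*(12 - 1*9) + 46 = -71*(12 - 9) + 46 = -71*3 + 46 = -213 + 46 = -167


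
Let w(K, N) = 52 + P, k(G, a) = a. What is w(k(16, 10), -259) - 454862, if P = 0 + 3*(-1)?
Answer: -454813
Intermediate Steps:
P = -3 (P = 0 - 3 = -3)
w(K, N) = 49 (w(K, N) = 52 - 3 = 49)
w(k(16, 10), -259) - 454862 = 49 - 454862 = -454813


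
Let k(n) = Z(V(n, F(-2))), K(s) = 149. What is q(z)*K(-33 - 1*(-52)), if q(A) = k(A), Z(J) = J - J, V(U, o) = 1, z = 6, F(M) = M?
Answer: 0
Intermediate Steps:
Z(J) = 0
k(n) = 0
q(A) = 0
q(z)*K(-33 - 1*(-52)) = 0*149 = 0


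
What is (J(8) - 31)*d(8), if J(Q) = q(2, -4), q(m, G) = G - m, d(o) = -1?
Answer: 37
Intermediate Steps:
J(Q) = -6 (J(Q) = -4 - 1*2 = -4 - 2 = -6)
(J(8) - 31)*d(8) = (-6 - 31)*(-1) = -37*(-1) = 37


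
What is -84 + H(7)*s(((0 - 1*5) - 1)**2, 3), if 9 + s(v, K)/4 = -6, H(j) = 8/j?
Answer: -1068/7 ≈ -152.57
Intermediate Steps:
s(v, K) = -60 (s(v, K) = -36 + 4*(-6) = -36 - 24 = -60)
-84 + H(7)*s(((0 - 1*5) - 1)**2, 3) = -84 + (8/7)*(-60) = -84 - 480/7 = -1068/7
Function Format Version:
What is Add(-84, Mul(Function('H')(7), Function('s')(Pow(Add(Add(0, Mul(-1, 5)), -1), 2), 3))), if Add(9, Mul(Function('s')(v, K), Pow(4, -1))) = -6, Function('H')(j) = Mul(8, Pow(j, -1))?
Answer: Rational(-1068, 7) ≈ -152.57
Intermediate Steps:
Function('s')(v, K) = -60 (Function('s')(v, K) = Add(-36, Mul(4, -6)) = Add(-36, -24) = -60)
Add(-84, Mul(Function('H')(7), Function('s')(Pow(Add(Add(0, Mul(-1, 5)), -1), 2), 3))) = Add(-84, Mul(Mul(8, Pow(7, -1)), -60)) = Add(-84, Mul(Mul(8, Rational(1, 7)), -60)) = Add(-84, Mul(Rational(8, 7), -60)) = Add(-84, Rational(-480, 7)) = Rational(-1068, 7)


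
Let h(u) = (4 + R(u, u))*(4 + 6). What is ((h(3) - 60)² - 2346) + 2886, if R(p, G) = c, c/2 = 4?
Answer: 4140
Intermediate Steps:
c = 8 (c = 2*4 = 8)
R(p, G) = 8
h(u) = 120 (h(u) = (4 + 8)*(4 + 6) = 12*10 = 120)
((h(3) - 60)² - 2346) + 2886 = ((120 - 60)² - 2346) + 2886 = (60² - 2346) + 2886 = (3600 - 2346) + 2886 = 1254 + 2886 = 4140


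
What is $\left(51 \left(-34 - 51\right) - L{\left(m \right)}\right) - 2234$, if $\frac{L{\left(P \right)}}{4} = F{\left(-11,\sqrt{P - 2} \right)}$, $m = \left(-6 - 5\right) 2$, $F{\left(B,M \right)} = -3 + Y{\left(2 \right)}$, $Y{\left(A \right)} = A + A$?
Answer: $-6573$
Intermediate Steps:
$Y{\left(A \right)} = 2 A$
$F{\left(B,M \right)} = 1$ ($F{\left(B,M \right)} = -3 + 2 \cdot 2 = -3 + 4 = 1$)
$m = -22$ ($m = \left(-11\right) 2 = -22$)
$L{\left(P \right)} = 4$ ($L{\left(P \right)} = 4 \cdot 1 = 4$)
$\left(51 \left(-34 - 51\right) - L{\left(m \right)}\right) - 2234 = \left(51 \left(-34 - 51\right) - 4\right) - 2234 = \left(51 \left(-85\right) - 4\right) - 2234 = \left(-4335 - 4\right) - 2234 = -4339 - 2234 = -6573$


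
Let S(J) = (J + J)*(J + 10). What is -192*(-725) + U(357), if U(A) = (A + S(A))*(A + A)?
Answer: 187489230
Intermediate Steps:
S(J) = 2*J*(10 + J) (S(J) = (2*J)*(10 + J) = 2*J*(10 + J))
U(A) = 2*A*(A + 2*A*(10 + A)) (U(A) = (A + 2*A*(10 + A))*(A + A) = (A + 2*A*(10 + A))*(2*A) = 2*A*(A + 2*A*(10 + A)))
-192*(-725) + U(357) = -192*(-725) + 357²*(42 + 4*357) = 139200 + 127449*(42 + 1428) = 139200 + 127449*1470 = 139200 + 187350030 = 187489230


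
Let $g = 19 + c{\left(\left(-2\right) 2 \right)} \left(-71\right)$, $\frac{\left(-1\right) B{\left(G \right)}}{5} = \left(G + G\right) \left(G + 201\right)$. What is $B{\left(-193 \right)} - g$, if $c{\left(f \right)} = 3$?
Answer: $15634$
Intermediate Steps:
$B{\left(G \right)} = - 10 G \left(201 + G\right)$ ($B{\left(G \right)} = - 5 \left(G + G\right) \left(G + 201\right) = - 5 \cdot 2 G \left(201 + G\right) = - 10 G \left(201 + G\right)$)
$g = -194$ ($g = 19 + 3 \left(-71\right) = 19 - 213 = -194$)
$B{\left(-193 \right)} - g = \left(-10\right) \left(-193\right) \left(201 - 193\right) - -194 = \left(-10\right) \left(-193\right) 8 + 194 = 15440 + 194 = 15634$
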